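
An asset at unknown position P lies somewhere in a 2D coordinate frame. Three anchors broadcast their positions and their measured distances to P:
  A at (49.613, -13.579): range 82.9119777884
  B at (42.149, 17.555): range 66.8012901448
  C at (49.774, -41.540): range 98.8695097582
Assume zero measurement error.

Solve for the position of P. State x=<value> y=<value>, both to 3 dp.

x=-24.352 y=23.886

eq1: (x − 49.613)² + (y + 13.579)² = 82.9119777884²
eq2: (x − 42.149)² + (y − 17.555)² = 66.8012901448²
eq3: (x − 49.774)² + (y + 41.540)² = 98.8695097582²
eq1−eq2, eq1−eq3 (x²,y² cancel):
  -14.928·x + 62.268·y = 1850.860912
  0.322·x − 55.922·y = -1343.600233
det = -14.928·-55.922 − 62.268·0.322 = 814.753320
x = (1850.860912·-55.922 − 62.268·-1343.600233) / 814.753320 = -24.351597
y = (-14.928·-1343.600233 − 1850.860912·0.322) / 814.753320 = 23.886110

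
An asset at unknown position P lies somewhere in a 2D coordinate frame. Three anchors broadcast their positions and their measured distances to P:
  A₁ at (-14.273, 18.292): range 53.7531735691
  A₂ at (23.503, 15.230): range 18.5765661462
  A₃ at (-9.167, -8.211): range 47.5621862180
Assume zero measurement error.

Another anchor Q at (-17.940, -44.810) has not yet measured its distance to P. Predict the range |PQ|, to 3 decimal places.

eq1: (x + 14.273)² + (y − 18.292)² = 53.7531735691²
eq2: (x − 23.503)² + (y − 15.230)² = 18.5765661462²
eq3: (x + 9.167)² + (y + 8.211)² = 47.5621862180²
eq1−eq3, eq1−eq2 (x²,y² cancel):
  10.212·x − 53.006·y = 240.380728
  75.552·x − 6.124·y = 2790.342975
det = 10.212·-6.124 − -53.006·75.552 = 3942.171024
x = (240.380728·-6.124 − -53.006·2790.342975) / 3942.171024 = 37.145225
y = (10.212·2790.342975 − 240.380728·75.552) / 3942.171024 = 2.621332
|P − Q| = √((37.145225 − -17.940)² + (2.621332 − -44.810)²) = 72.691906

72.692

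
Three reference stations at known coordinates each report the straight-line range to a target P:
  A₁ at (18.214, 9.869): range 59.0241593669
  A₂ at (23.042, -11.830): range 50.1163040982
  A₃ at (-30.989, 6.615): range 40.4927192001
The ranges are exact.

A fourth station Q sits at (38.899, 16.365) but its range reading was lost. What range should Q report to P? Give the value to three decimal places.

eq1: (x − 18.214)² + (y − 9.869)² = 59.0241593669²
eq2: (x − 23.042)² + (y + 11.830)² = 50.1163040982²
eq3: (x + 30.989)² + (y − 6.615)² = 40.4927192001²
eq3−eq1, eq3−eq2 (x²,y² cancel):
  98.406·x + 6.508·y = -2419.120470
  108.062·x − 36.890·y = -1205.177310
det = 98.406·-36.890 − 6.508·108.062 = -4333.464836
x = (-2419.120470·-36.890 − 6.508·-1205.177310) / -4333.464836 = -22.403470
y = (98.406·-1205.177310 − -2419.120470·108.062) / -4333.464836 = -32.957073
|P − Q| = √((-22.403470 − 38.899)² + (-32.957073 − 16.365)²) = 78.680745

78.681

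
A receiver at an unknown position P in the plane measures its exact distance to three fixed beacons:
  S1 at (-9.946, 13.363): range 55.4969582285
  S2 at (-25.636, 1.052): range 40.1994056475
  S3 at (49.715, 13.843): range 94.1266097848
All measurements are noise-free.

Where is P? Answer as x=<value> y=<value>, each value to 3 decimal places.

eq1: (x + 9.946)² + (y − 13.363)² = 55.4969582285²
eq2: (x + 25.636)² + (y − 1.052)² = 40.1994056475²
eq3: (x − 49.715)² + (y − 13.843)² = 94.1266097848²
eq3−eq2, eq3−eq1 (x²,y² cancel):
  -150.702·x − 25.582·y = 5238.927781
  -119.322·x − 0.960·y = 3394.189108
det = -150.702·-0.960 − -25.582·-119.322 = -2907.821484
x = (5238.927781·-0.960 − -25.582·3394.189108) / -2907.821484 = -28.131292
y = (-150.702·3394.189108 − 5238.927781·-119.322) / -2907.821484 = -39.069886

x=-28.131 y=-39.070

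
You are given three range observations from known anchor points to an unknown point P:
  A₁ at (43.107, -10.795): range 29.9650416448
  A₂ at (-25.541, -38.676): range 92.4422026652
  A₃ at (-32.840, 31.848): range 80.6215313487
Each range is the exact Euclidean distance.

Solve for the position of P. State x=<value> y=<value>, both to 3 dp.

eq1: (x − 43.107)² + (y + 10.795)² = 29.9650416448²
eq2: (x + 25.541)² + (y + 38.676)² = 92.4422026652²
eq3: (x + 32.840)² + (y − 31.848)² = 80.6215313487²
eq3−eq1, eq3−eq2 (x²,y² cancel):
  151.894·x − 85.286·y = 5483.912366
  14.598·x − 141.048·y = -1990.314564
det = 151.894·-141.048 − -85.286·14.598 = -20179.339884
x = (5483.912366·-141.048 − -85.286·-1990.314564) / -20179.339884 = 46.742899
y = (151.894·-1990.314564 − 5483.912366·14.598) / -20179.339884 = 18.948637

x=46.743 y=18.949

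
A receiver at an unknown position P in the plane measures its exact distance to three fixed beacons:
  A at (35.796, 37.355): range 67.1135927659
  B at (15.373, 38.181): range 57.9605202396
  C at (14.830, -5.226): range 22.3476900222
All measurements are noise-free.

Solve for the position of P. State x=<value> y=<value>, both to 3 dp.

eq1: (x − 35.796)² + (y − 37.355)² = 67.1135927659²
eq2: (x − 15.373)² + (y − 38.181)² = 57.9605202396²
eq3: (x − 14.830)² + (y + 5.226)² = 22.3476900222²
eq2−eq1, eq2−eq3 (x²,y² cancel):
  40.846·x − 1.652·y = -162.180677
  -1.086·x − 86.814·y = 1413.124743
det = 40.846·-86.814 − -1.652·-1.086 = -3547.798716
x = (-162.180677·-86.814 − -1.652·1413.124743) / -3547.798716 = -4.626541
y = (40.846·1413.124743 − -162.180677·-1.086) / -3547.798716 = -16.219738

x=-4.627 y=-16.220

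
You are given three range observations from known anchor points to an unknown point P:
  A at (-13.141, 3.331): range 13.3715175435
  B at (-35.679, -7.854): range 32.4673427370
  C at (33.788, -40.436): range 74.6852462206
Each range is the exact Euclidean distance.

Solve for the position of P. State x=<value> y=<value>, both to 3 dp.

eq1: (x + 13.141)² + (y − 3.331)² = 13.3715175435²
eq2: (x + 35.679)² + (y + 7.854)² = 32.4673427370²
eq3: (x − 33.788)² + (y + 40.436)² = 74.6852462206²
eq1−eq2, eq1−eq3 (x²,y² cancel):
  -45.076·x − 22.370·y = 275.564052
  93.858·x − 87.534·y = -2806.170924
det = -45.076·-87.534 − -22.370·93.858 = 6045.286044
x = (275.564052·-87.534 − -22.370·-2806.170924) / 6045.286044 = -14.374054
y = (-45.076·-2806.170924 − 275.564052·93.858) / 6045.286044 = 16.645543

x=-14.374 y=16.646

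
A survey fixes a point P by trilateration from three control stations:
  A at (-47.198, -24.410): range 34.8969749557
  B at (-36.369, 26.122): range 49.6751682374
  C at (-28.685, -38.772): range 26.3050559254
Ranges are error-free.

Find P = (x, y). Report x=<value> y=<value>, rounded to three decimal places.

x=-12.954 y=-17.689

eq1: (x + 47.198)² + (y + 24.410)² = 34.8969749557²
eq2: (x + 36.369)² + (y − 26.122)² = 49.6751682374²
eq3: (x + 28.685)² + (y + 38.772)² = 26.3050559254²
eq2−eq1, eq2−eq3 (x²,y² cancel):
  -21.658·x − 101.064·y = 2068.259737
  15.368·x − 129.788·y = 2096.700536
det = -21.658·-129.788 − -101.064·15.368 = 4364.100056
x = (2068.259737·-129.788 − -101.064·2096.700536) / 4364.100056 = -12.954412
y = (-21.658·2096.700536 − 2068.259737·15.368) / 4364.100056 = -17.688723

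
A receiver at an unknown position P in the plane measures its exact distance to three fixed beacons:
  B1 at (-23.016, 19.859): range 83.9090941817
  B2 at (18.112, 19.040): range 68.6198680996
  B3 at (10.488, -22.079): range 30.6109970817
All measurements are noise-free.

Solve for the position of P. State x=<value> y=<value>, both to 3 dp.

x=24.530 y=-49.279

eq1: (x + 23.016)² + (y − 19.859)² = 83.9090941817²
eq2: (x − 18.112)² + (y − 19.040)² = 68.6198680996²
eq3: (x − 10.488)² + (y + 22.079)² = 30.6109970817²
eq3−eq1, eq3−eq2 (x²,y² cancel):
  -67.008·x + 83.876·y = -5777.067192
  15.248·x + 82.238·y = -3678.567397
det = -67.008·82.238 − 83.876·15.248 = -6789.545152
x = (-5777.067192·82.238 − 83.876·-3678.567397) / -6789.545152 = 24.530499
y = (-67.008·-3678.567397 − -5777.067192·15.248) / -6789.545152 = -49.279025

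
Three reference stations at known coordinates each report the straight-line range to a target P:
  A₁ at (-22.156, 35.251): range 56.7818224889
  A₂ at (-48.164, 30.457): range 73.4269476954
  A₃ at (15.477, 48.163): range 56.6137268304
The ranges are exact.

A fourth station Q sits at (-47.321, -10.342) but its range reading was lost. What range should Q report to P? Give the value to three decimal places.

61.468

eq1: (x + 22.156)² + (y − 35.251)² = 56.7818224889²
eq2: (x + 48.164)² + (y − 30.457)² = 73.4269476954²
eq3: (x − 15.477)² + (y − 48.163)² = 56.6137268304²
eq2−eq1, eq2−eq3 (x²,y² cancel):
  52.016·x + 9.588·y = 653.462875
  127.282·x + 35.412·y = 1498.214935
det = 52.016·35.412 − 9.588·127.282 = 621.610776
x = (653.462875·35.412 − 9.588·1498.214935) / 621.610776 = 14.117423
y = (52.016·1498.214935 − 653.462875·127.282) / 621.610776 = -8.434399
|P − Q| = √((14.117423 − -47.321)² + (-8.434399 − -10.342)²) = 61.468031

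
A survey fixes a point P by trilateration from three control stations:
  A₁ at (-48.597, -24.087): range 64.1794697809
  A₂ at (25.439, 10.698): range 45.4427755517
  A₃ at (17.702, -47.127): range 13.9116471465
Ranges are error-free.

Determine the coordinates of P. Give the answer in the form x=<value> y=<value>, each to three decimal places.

x=14.888 y=-33.503

eq1: (x + 48.597)² + (y + 24.087)² = 64.1794697809²
eq2: (x − 25.439)² + (y − 10.698)² = 45.4427755517²
eq3: (x − 17.702)² + (y + 47.127)² = 13.9116471465²
eq1−eq2, eq1−eq3 (x²,y² cancel):
  148.072·x + 69.570·y = -126.303561
  132.598·x − 46.080·y = 3517.933370
det = 148.072·-46.080 − 69.570·132.598 = -16048.000620
x = (-126.303561·-46.080 − 69.570·3517.933370) / -16048.000620 = 14.887995
y = (148.072·3517.933370 − -126.303561·132.598) / -16048.000620 = -33.502929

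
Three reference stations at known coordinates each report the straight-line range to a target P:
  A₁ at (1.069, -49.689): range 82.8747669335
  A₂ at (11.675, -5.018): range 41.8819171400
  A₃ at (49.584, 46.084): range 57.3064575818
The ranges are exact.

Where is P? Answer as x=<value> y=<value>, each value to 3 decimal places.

eq1: (x − 1.069)² + (y + 49.689)² = 82.8747669335²
eq2: (x − 11.675)² + (y + 5.018)² = 41.8819171400²
eq3: (x − 49.584)² + (y − 46.084)² = 57.3064575818²
eq3−eq1, eq3−eq2 (x²,y² cancel):
  -97.030·x − 191.546·y = -5696.365544
  -75.818·x − 102.204·y = -2890.887066
det = -97.030·-102.204 − -191.546·-75.818 = -4605.780508
x = (-5696.365544·-102.204 − -191.546·-2890.887066) / -4605.780508 = -6.177778
y = (-97.030·-2890.887066 − -5696.365544·-75.818) / -4605.780508 = 32.868321

x=-6.178 y=32.868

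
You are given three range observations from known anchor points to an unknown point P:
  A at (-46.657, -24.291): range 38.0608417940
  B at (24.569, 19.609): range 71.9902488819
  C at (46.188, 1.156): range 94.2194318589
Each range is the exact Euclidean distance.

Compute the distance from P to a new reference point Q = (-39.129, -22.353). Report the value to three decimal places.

37.006

eq1: (x + 46.657)² + (y + 24.291)² = 38.0608417940²
eq2: (x − 24.569)² + (y − 19.609)² = 71.9902488819²
eq3: (x − 46.188)² + (y − 1.156)² = 94.2194318589²
eq3−eq1, eq3−eq2 (x²,y² cancel):
  -185.690·x − 50.894·y = 8060.934312
  -43.238·x + 36.906·y = 2548.186368
det = -185.690·36.906 − -50.894·-43.238 = -9053.629912
x = (8060.934312·36.906 − -50.894·2548.186368) / -9053.629912 = -47.183753
y = (-185.690·2548.186368 − 8060.934312·-43.238) / -9053.629912 = 13.766197
|P − Q| = √((-47.183753 − -39.129)² + (13.766197 − -22.353)²) = 37.006424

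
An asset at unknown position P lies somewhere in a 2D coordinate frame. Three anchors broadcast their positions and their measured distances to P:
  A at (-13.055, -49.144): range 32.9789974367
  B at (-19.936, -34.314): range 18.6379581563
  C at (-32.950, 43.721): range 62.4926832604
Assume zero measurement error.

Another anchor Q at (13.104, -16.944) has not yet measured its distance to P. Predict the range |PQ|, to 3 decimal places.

eq1: (x + 13.055)² + (y + 49.144)² = 32.9789974367²
eq2: (x + 19.936)² + (y + 34.314)² = 18.6379581563²
eq3: (x + 32.950)² + (y − 43.721)² = 62.4926832604²
eq3−eq1, eq3−eq2 (x²,y² cancel):
  39.790·x − 185.730·y = 2406.058609
  26.028·x − 156.070·y = 2135.628328
det = 39.790·-156.070 − -185.730·26.028 = -1375.844860
x = (2406.058609·-156.070 − -185.730·2135.628328) / -1375.844860 = -15.362693
y = (39.790·2135.628328 − 2406.058609·26.028) / -1375.844860 = -16.245842
|P − Q| = √((-15.362693 − 13.104)² + (-16.245842 − -16.944)²) = 28.475253

28.475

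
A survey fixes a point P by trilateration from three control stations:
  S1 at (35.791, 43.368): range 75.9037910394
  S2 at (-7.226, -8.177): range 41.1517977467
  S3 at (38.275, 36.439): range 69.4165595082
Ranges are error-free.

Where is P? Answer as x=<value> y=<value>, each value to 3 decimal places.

eq1: (x − 35.791)² + (y − 43.368)² = 75.9037910394²
eq2: (x + 7.226)² + (y + 8.177)² = 41.1517977467²
eq3: (x − 38.275)² + (y − 36.439)² = 69.4165595082²
eq3−eq1, eq3−eq2 (x²,y² cancel):
  -4.968·x + 13.858·y = -573.724001
  -91.002·x − 89.232·y = 451.490335
det = -4.968·-89.232 − 13.858·-91.002 = 1704.410292
x = (-573.724001·-89.232 − 13.858·451.490335) / 1704.410292 = 26.365592
y = (-4.968·451.490335 − -573.724001·-91.002) / 1704.410292 = -31.948314

x=26.366 y=-31.948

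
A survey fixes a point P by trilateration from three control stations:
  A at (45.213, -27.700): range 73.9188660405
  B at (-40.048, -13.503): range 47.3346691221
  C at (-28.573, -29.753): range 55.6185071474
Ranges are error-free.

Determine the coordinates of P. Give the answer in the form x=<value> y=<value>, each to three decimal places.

eq1: (x − 45.213)² + (y + 27.700)² = 73.9188660405²
eq2: (x + 40.048)² + (y + 13.503)² = 47.3346691221²
eq3: (x + 28.573)² + (y + 29.753)² = 55.6185071474²
eq2−eq3, eq2−eq1 (x²,y² cancel):
  22.950·x − 32.500·y = -937.363411
  170.522·x − 28.394·y = -2198.095800
det = 22.950·-28.394 − -32.500·170.522 = 4890.322700
x = (-937.363411·-28.394 − -32.500·-2198.095800) / 4890.322700 = -9.165574
y = (22.950·-2198.095800 − -937.363411·170.522) / 4890.322700 = 22.369645

x=-9.166 y=22.370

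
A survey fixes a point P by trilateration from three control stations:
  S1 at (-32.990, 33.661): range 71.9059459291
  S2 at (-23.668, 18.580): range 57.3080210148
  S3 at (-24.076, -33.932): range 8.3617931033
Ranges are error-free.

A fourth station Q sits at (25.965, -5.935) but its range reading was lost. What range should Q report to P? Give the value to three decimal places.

eq1: (x + 32.990)² + (y − 33.661)² = 71.9059459291²
eq2: (x + 23.668)² + (y − 18.580)² = 57.3080210148²
eq3: (x + 24.076)² + (y + 33.932)² = 8.3617931033²
eq1−eq3, eq1−eq2 (x²,y² cancel):
  17.828·x − 135.186·y = 4610.176855
  18.644·x − 30.162·y = 570.243390
det = 17.828·-30.162 − -135.186·18.644 = 1982.679648
x = (4610.176855·-30.162 − -135.186·570.243390) / 1982.679648 = -31.252266
y = (17.828·570.243390 − 4610.176855·18.644) / 1982.679648 = -38.223945
|P − Q| = √((-31.252266 − 25.965)² + (-38.223945 − -5.935)²) = 65.699250

65.699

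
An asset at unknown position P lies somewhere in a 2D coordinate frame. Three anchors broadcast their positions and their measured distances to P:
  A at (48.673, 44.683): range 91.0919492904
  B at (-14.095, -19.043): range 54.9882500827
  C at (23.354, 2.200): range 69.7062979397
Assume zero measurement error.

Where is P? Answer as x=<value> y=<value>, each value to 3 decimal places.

eq1: (x − 48.673)² + (y − 44.683)² = 91.0919492904²
eq2: (x + 14.095)² + (y + 19.043)² = 54.9882500827²
eq3: (x − 23.354)² + (y − 2.200)² = 69.7062979397²
eq1−eq2, eq1−eq3 (x²,y² cancel):
  -125.536·x − 127.452·y = 1469.709034
  -50.638·x − 84.966·y = -376.606849
det = -125.536·-84.966 − -127.452·-50.638 = 4212.377400
x = (1469.709034·-84.966 − -127.452·-376.606849) / 4212.377400 = -41.039674
y = (-125.536·-376.606849 − 1469.709034·-50.638) / 4212.377400 = 28.891249

x=-41.040 y=28.891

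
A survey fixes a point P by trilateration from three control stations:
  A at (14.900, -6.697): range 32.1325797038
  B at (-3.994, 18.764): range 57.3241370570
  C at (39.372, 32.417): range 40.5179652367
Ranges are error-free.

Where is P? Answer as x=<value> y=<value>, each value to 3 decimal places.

eq1: (x − 14.900)² + (y + 6.697)² = 32.1325797038²
eq2: (x + 3.994)² + (y − 18.764)² = 57.3241370570²
eq3: (x − 39.372)² + (y − 32.417)² = 40.5179652367²
eq2−eq1, eq2−eq3 (x²,y² cancel):
  37.788·x − 50.922·y = 2152.374088
  86.732·x + 27.306·y = 3877.327723
det = 37.788·27.306 − -50.922·86.732 = 5448.406032
x = (2152.374088·27.306 − -50.922·3877.327723) / 5448.406032 = 47.025498
y = (37.788·3877.327723 − 2152.374088·86.732) / 5448.406032 = -7.371560

x=47.025 y=-7.372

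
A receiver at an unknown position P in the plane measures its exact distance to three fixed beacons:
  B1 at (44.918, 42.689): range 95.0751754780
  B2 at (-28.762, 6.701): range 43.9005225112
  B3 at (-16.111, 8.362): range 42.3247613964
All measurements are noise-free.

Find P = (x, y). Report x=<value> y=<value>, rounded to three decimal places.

x=-11.650 y=-33.727

eq1: (x − 44.918)² + (y − 42.689)² = 95.0751754780²
eq2: (x + 28.762)² + (y − 6.701)² = 43.9005225112²
eq3: (x + 16.111)² + (y − 8.362)² = 42.3247613964²
eq3−eq2, eq3−eq1 (x²,y² cancel):
  -25.302·x − 3.322·y = 406.798231
  122.058·x + 68.654·y = -3737.413485
det = -25.302·68.654 − -3.322·122.058 = -1331.606832
x = (406.798231·68.654 − -3.322·-3737.413485) / -1331.606832 = -11.649563
y = (-25.302·-3737.413485 − 406.798231·122.058) / -1331.606832 = -33.726965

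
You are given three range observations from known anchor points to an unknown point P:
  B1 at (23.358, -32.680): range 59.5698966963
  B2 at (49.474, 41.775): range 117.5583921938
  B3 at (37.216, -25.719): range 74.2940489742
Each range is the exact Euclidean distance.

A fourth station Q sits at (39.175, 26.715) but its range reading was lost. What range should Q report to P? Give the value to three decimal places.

eq1: (x − 23.358)² + (y + 32.680)² = 59.5698966963²
eq2: (x − 49.474)² + (y − 41.775)² = 117.5583921938²
eq3: (x − 37.216)² + (y + 25.719)² = 74.2940489742²
eq3−eq1, eq3−eq2 (x²,y² cancel):
  -27.716·x − 13.922·y = 1538.114068
  24.516·x + 134.988·y = -6154.040178
det = -27.716·134.988 − -13.922·24.516 = -3400.015656
x = (1538.114068·134.988 − -13.922·-6154.040178) / -3400.015656 = -35.867598
y = (-27.716·-6154.040178 − 1538.114068·24.516) / -3400.015656 = -39.075400
|P − Q| = √((-35.867598 − 39.175)² + (-39.075400 − 26.715)²) = 99.798639

99.799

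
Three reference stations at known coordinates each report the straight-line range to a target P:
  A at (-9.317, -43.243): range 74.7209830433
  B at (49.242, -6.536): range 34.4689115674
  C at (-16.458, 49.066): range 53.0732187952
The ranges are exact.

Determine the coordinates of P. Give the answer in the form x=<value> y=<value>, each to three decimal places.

eq1: (x + 9.317)² + (y + 43.243)² = 74.7209830433²
eq2: (x − 49.242)² + (y + 6.536)² = 34.4689115674²
eq3: (x + 16.458)² + (y − 49.066)² = 53.0732187952²
eq3−eq2, eq3−eq1 (x²,y² cancel):
  131.400·x − 111.204·y = 1417.816429
  14.282·x − 184.618·y = -3488.033336
det = 131.400·-184.618 − -111.204·14.282 = -22670.589672
x = (1417.816429·-184.618 − -111.204·-3488.033336) / -22670.589672 = 28.655527
y = (131.400·-3488.033336 − 1417.816429·14.282) / -22670.589672 = 21.110030

x=28.656 y=21.110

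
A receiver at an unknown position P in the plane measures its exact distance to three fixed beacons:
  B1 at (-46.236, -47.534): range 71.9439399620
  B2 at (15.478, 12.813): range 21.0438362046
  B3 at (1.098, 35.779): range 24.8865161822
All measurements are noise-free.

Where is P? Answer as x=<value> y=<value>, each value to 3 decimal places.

x=-5.541 y=11.794

eq1: (x + 46.236)² + (y + 47.534)² = 71.9439399620²
eq2: (x − 15.478)² + (y − 12.813)² = 21.0438362046²
eq3: (x − 1.098)² + (y − 35.779)² = 24.8865161822²
eq3−eq1, eq3−eq2 (x²,y² cancel):
  -94.668·x − 166.626·y = -1440.685403
  28.760·x − 45.932·y = -701.105347
det = -94.668·-45.932 − -166.626·28.760 = 9140.454336
x = (-1440.685403·-45.932 − -166.626·-701.105347) / 9140.454336 = -5.541171
y = (-94.668·-701.105347 − -1440.685403·28.760) / 9140.454336 = 11.794420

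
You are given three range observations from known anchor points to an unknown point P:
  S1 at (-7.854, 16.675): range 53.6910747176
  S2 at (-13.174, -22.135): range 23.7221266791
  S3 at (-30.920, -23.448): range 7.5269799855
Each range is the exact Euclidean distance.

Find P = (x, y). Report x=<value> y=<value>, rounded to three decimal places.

eq1: (x + 7.854)² + (y − 16.675)² = 53.6910747176²
eq2: (x + 13.174)² + (y + 22.135)² = 23.7221266791²
eq3: (x + 30.920)² + (y + 23.448)² = 7.5269799855²
eq1−eq2, eq1−eq3 (x²,y² cancel):
  -10.640·x − 77.620·y = 2643.763770
  -46.132·x − 80.246·y = 3992.190240
det = -10.640·-80.246 − -77.620·-46.132 = -2726.948400
x = (2643.763770·-80.246 − -77.620·3992.190240) / -2726.948400 = -35.835786
y = (-10.640·3992.190240 − 2643.763770·-46.132) / -2726.948400 = -29.148042

x=-35.836 y=-29.148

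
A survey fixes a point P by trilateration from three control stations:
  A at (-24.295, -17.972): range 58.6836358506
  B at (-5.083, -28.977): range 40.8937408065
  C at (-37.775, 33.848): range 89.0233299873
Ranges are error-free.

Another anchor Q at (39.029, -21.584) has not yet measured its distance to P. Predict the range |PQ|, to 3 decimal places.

5.695

eq1: (x + 24.295)² + (y + 17.972)² = 58.6836358506²
eq2: (x + 5.083)² + (y + 28.977)² = 40.8937408065²
eq3: (x + 37.775)² + (y − 33.848)² = 89.0233299873²
eq1−eq2, eq1−eq3 (x²,y² cancel):
  38.424·x − 22.010·y = 1723.734688
  -26.960·x + 103.640·y = -2821.986245
det = 38.424·103.640 − -22.010·-26.960 = 3388.873760
x = (1723.734688·103.640 − -22.010·-2821.986245) / 3388.873760 = 34.387810
y = (38.424·-2821.986245 − 1723.734688·-26.960) / 3388.873760 = -18.283393
|P − Q| = √((34.387810 − 39.029)² + (-18.283393 − -21.584)²) = 5.695143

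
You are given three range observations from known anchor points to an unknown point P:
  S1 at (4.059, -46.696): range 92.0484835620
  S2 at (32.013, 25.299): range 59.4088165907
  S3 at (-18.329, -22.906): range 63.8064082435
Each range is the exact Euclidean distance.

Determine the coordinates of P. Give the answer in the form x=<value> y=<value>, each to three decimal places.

x=-25.417 y=40.506

eq1: (x − 4.059)² + (y + 46.696)² = 92.0484835620²
eq2: (x − 32.013)² + (y − 25.299)² = 59.4088165907²
eq3: (x + 18.329)² + (y + 22.906)² = 63.8064082435²
eq2−eq1, eq2−eq3 (x²,y² cancel):
  -55.908·x − 143.990·y = -4411.395510
  -100.684·x − 96.410·y = -1346.084737
det = -55.908·-96.410 − -143.990·-100.684 = -9107.398880
x = (-4411.395510·-96.410 − -143.990·-1346.084737) / -9107.398880 = -25.416686
y = (-55.908·-1346.084737 − -4411.395510·-100.684) / -9107.398880 = 40.505532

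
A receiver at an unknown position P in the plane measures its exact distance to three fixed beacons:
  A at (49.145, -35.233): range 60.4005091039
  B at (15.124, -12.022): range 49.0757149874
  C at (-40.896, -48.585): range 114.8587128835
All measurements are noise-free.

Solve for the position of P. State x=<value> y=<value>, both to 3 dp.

x=47.182 y=25.136

eq1: (x − 49.145)² + (y + 35.233)² = 60.4005091039²
eq2: (x − 15.124)² + (y + 12.022)² = 49.0757149874²
eq3: (x + 40.896)² + (y + 48.585)² = 114.8587128835²
eq1−eq3, eq1−eq2 (x²,y² cancel):
  -180.082·x − 26.704·y = -9167.912698
  -68.042·x + 46.422·y = -2043.535756
det = -180.082·46.422 − -26.704·-68.042 = -10176.760172
x = (-9167.912698·46.422 − -26.704·-2043.535756) / -10176.760172 = 47.182346
y = (-180.082·-2043.535756 − -9167.912698·-68.042) / -10176.760172 = 25.135613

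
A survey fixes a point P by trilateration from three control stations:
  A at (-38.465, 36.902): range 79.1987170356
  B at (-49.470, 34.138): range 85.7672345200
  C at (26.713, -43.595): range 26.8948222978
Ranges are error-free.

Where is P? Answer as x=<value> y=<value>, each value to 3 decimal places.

x=18.687 y=-17.926

eq1: (x + 38.465)² + (y − 36.902)² = 79.1987170356²
eq2: (x + 49.470)² + (y − 34.138)² = 85.7672345200²
eq3: (x − 26.713)² + (y + 43.595)² = 26.8948222978²
eq3−eq2, eq3−eq1 (x²,y² cancel):
  -152.366·x + 155.466·y = -5634.111501
  -130.356·x + 160.994·y = -5321.899879
det = -152.366·160.994 − 155.466·-130.356 = -4264.085908
x = (-5634.111501·160.994 − 155.466·-5321.899879) / -4264.085908 = 18.687161
y = (-152.366·-5321.899879 − -5634.111501·-130.356) / -4264.085908 = -17.925614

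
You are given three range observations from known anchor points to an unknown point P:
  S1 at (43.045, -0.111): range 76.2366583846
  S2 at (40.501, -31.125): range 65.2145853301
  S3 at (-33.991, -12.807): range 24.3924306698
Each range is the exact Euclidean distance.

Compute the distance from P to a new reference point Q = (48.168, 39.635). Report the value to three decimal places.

104.446

eq1: (x − 43.045)² + (y + 0.111)² = 76.2366583846²
eq2: (x − 40.501)² + (y + 31.125)² = 65.2145853301²
eq3: (x + 33.991)² + (y + 12.807)² = 24.3924306698²
eq1−eq3, eq1−eq2 (x²,y² cancel):
  -154.072·x − 25.392·y = 4683.560392
  -5.088·x − 62.028·y = 2315.298222
det = -154.072·-62.028 − -25.392·-5.088 = 9427.583520
x = (4683.560392·-62.028 − -25.392·2315.298222) / 9427.583520 = -24.579133
y = (-154.072·2315.298222 − 4683.560392·-5.088) / 9427.583520 = -35.310498
|P − Q| = √((-24.579133 − 48.168)² + (-35.310498 − 39.635)²) = 104.446030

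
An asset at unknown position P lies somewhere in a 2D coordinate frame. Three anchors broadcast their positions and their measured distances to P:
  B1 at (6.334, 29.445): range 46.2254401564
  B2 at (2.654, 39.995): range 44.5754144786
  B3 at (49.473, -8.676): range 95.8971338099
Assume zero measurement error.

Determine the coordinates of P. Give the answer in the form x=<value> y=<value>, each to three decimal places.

eq1: (x − 6.334)² + (y − 29.445)² = 46.2254401564²
eq2: (x − 2.654)² + (y − 39.995)² = 44.5754144786²
eq3: (x − 49.473)² + (y + 8.676)² = 95.8971338099²
eq2−eq3, eq2−eq1 (x²,y² cancel):
  93.638·x − 97.342·y = -6293.085733
  7.360·x − 21.100·y = -849.339902
det = 93.638·-21.100 − -97.342·7.360 = -1259.324680
x = (-6293.085733·-21.100 − -97.342·-849.339902) / -1259.324680 = -39.789313
y = (93.638·-849.339902 − -6293.085733·7.360) / -1259.324680 = 26.373960

x=-39.789 y=26.374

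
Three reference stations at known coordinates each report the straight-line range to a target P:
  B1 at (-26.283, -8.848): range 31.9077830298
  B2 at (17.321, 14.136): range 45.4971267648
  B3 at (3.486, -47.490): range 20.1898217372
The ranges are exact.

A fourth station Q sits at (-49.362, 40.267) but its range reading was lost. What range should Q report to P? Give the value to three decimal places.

eq1: (x + 26.283)² + (y + 8.848)² = 31.9077830298²
eq2: (x − 17.321)² + (y − 14.136)² = 45.4971267648²
eq3: (x − 3.486)² + (y + 47.490)² = 20.1898217372²
eq3−eq1, eq3−eq2 (x²,y² cancel):
  -59.538·x + 77.284·y = -2108.846819
  27.670·x + 123.252·y = -3429.968401
det = -59.538·123.252 − 77.284·27.670 = -9476.625856
x = (-2108.846819·123.252 − 77.284·-3429.968401) / -9476.625856 = -0.544718
y = (-59.538·-3429.968401 − -2108.846819·27.670) / -9476.625856 = -27.706618
|P − Q| = √((-0.544718 − -49.362)² + (-27.706618 − 40.267)²) = 83.687154

83.687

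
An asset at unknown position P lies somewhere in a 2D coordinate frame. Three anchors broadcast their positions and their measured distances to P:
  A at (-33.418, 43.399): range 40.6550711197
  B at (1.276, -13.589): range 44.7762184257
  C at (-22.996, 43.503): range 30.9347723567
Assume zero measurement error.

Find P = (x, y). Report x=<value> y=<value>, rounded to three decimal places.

x=5.302 y=31.006

eq1: (x + 33.418)² + (y − 43.399)² = 40.6550711197²
eq2: (x − 1.276)² + (y + 13.589)² = 44.7762184257²
eq3: (x + 22.996)² + (y − 43.503)² = 30.9347723567²
eq1−eq3, eq1−eq2 (x²,y² cancel):
  20.844·x + 0.208·y = 116.965767
  69.388·x − 113.976·y = -3166.021757
det = 20.844·-113.976 − 0.208·69.388 = -2390.148448
x = (116.965767·-113.976 − 0.208·-3166.021757) / -2390.148448 = 5.302080
y = (20.844·-3166.021757 − 116.965767·69.388) / -2390.148448 = 31.005847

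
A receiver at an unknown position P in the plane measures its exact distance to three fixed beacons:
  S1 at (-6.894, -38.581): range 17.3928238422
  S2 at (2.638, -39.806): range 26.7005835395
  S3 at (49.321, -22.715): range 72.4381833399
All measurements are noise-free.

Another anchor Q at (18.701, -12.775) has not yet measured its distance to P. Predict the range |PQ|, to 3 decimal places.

eq1: (x + 6.894)² + (y + 38.581)² = 17.3928238422²
eq2: (x − 2.638)² + (y + 39.806)² = 26.7005835395²
eq3: (x − 49.321)² + (y + 22.715)² = 72.4381833399²
eq1−eq3, eq1−eq2 (x²,y² cancel):
  112.430·x + 31.732·y = -3532.268615
  19.064·x − 2.450·y = -354.954957
det = 112.430·-2.450 − 31.732·19.064 = -880.392348
x = (-3532.268615·-2.450 − 31.732·-354.954957) / -880.392348 = -22.623423
y = (112.430·-354.954957 − -3532.268615·19.064) / -880.392348 = -31.158362
|P − Q| = √((-22.623423 − 18.701)² + (-31.158362 − -12.775)²) = 45.228928

45.229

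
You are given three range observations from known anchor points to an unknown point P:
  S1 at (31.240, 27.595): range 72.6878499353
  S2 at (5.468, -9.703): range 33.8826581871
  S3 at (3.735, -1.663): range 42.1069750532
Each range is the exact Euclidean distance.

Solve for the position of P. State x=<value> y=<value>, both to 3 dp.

eq1: (x − 31.240)² + (y − 27.595)² = 72.6878499353²
eq2: (x − 5.468)² + (y + 9.703)² = 33.8826581871²
eq3: (x − 3.735)² + (y + 1.663)² = 42.1069750532²
eq1−eq2, eq1−eq3 (x²,y² cancel):
  -51.544·x − 74.596·y = 2522.114610
  -55.010·x − 58.516·y = 1789.820349
det = -51.544·-58.516 − -74.596·-55.010 = -1087.377256
x = (2522.114610·-58.516 − -74.596·1789.820349) / -1087.377256 = 12.939961
y = (-51.544·1789.820349 − 2522.114610·-55.010) / -1087.377256 = -42.751515

x=12.940 y=-42.752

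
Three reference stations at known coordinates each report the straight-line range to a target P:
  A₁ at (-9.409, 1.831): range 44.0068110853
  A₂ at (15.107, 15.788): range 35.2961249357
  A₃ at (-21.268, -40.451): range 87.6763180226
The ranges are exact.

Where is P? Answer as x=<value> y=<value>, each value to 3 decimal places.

x=-3.949 y=45.498

eq1: (x + 9.409)² + (y − 1.831)² = 44.0068110853²
eq2: (x − 15.107)² + (y − 15.788)² = 35.2961249357²
eq3: (x + 21.268)² + (y + 40.451)² = 87.6763180226²
eq3−eq2, eq3−eq1 (x²,y² cancel):
  72.750·x + 112.478·y = 4830.191475
  23.718·x + 84.564·y = 3753.807937
det = 72.750·84.564 − 112.478·23.718 = 3484.277796
x = (4830.191475·84.564 − 112.478·3753.807937) / 3484.277796 = -3.949311
y = (72.750·3753.807937 − 4830.191475·23.718) / 3484.277796 = 45.497821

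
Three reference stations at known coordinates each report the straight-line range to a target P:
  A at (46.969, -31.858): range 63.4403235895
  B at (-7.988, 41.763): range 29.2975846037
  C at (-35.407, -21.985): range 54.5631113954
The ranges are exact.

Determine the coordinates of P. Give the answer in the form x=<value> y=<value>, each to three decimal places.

x=4.477 y=15.249

eq1: (x − 46.969)² + (y + 31.858)² = 63.4403235895²
eq2: (x + 7.988)² + (y − 41.763)² = 29.2975846037²
eq3: (x + 35.407)² + (y + 21.985)² = 54.5631113954²
eq2−eq3, eq2−eq1 (x²,y² cancel):
  -54.838·x − 127.496·y = -2189.745101
  109.914·x − 147.242·y = -1753.263382
det = -54.838·-147.242 − -127.496·109.914 = 22088.052140
x = (-2189.745101·-147.242 − -127.496·-1753.263382) / 22088.052140 = 4.477008
y = (-54.838·-1753.263382 − -2189.745101·109.914) / 22088.052140 = 15.249380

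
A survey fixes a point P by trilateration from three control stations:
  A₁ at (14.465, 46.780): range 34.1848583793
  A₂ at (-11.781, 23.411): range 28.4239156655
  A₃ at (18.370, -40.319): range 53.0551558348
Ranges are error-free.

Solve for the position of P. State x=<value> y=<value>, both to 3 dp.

eq1: (x − 14.465)² + (y − 46.780)² = 34.1848583793²
eq2: (x + 11.781)² + (y − 23.411)² = 28.4239156655²
eq3: (x − 18.370)² + (y + 40.319)² = 53.0551558348²
eq1−eq3, eq1−eq2 (x²,y² cancel):
  7.810·x − 174.198·y = -2080.770982
  -52.492·x − 46.738·y = -1350.052182
det = 7.810·-46.738 − -174.198·-52.492 = -9509.025196
x = (-2080.770982·-46.738 − -174.198·-1350.052182) / -9509.025196 = 14.504675
y = (7.810·-1350.052182 − -2080.770982·-52.492) / -9509.025196 = 12.595165

x=14.505 y=12.595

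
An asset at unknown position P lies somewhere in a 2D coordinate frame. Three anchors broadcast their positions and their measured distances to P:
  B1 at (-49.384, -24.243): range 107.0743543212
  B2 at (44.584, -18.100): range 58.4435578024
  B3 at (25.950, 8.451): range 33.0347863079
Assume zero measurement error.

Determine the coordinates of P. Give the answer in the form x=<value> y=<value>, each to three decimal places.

eq1: (x + 49.384)² + (y + 24.243)² = 107.0743543212²
eq2: (x − 44.584)² + (y + 18.100)² = 58.4435578024²
eq3: (x − 25.950)² + (y − 8.451)² = 33.0347863079²
eq1−eq3, eq1−eq2 (x²,y² cancel):
  150.668·x + 65.388·y = 8091.939643
  187.936·x + 12.286·y = 7338.108456
det = 150.668·12.286 − 65.388·187.936 = -10437.652120
x = (8091.939643·12.286 − 65.388·7338.108456) / -10437.652120 = 36.445616
y = (150.668·7338.108456 − 8091.939643·187.936) / -10437.652120 = 39.774141

x=36.446 y=39.774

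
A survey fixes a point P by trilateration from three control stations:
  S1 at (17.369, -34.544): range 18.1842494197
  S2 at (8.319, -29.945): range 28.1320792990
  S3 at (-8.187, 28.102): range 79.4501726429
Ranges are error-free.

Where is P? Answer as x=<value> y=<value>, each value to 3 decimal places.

x=35.115 y=-38.511

eq1: (x − 17.369)² + (y + 34.544)² = 18.1842494197²
eq2: (x − 8.319)² + (y + 29.945)² = 28.1320792990²
eq3: (x + 8.187)² + (y − 28.102)² = 79.4501726429²
eq2−eq1, eq2−eq3 (x²,y² cancel):
  18.100·x − 9.198·y = 989.808270
  -33.012·x + 116.094·y = -5630.075460
det = 18.100·116.094 − -9.198·-33.012 = 1797.657024
x = (989.808270·116.094 − -9.198·-5630.075460) / 1797.657024 = 35.115356
y = (18.100·-5630.075460 − 989.808270·-33.012) / 1797.657024 = -38.510580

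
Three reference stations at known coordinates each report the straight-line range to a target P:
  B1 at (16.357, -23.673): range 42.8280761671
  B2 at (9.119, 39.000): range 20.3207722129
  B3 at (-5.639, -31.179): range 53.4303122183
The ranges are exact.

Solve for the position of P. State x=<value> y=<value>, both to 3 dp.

eq1: (x − 16.357)² + (y + 23.673)² = 42.8280761671²
eq2: (x − 9.119)² + (y − 39.000)² = 20.3207722129²
eq3: (x + 5.639)² + (y + 31.179)² = 53.4303122183²
eq3−eq2, eq3−eq1 (x²,y² cancel):
  29.516·x + 140.358·y = 3042.092279
  43.992·x + 15.012·y = 844.588172
det = 29.516·15.012 − 140.358·43.992 = -5731.534944
x = (3042.092279·15.012 − 140.358·844.588172) / -5731.534944 = 12.715061
y = (29.516·844.588172 − 3042.092279·43.992) / -5731.534944 = 18.999947

x=12.715 y=19.000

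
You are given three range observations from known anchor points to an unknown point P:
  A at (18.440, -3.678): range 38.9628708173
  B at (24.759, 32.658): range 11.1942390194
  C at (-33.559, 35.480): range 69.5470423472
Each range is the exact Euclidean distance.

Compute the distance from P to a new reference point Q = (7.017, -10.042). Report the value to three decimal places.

eq1: (x − 18.440)² + (y + 3.678)² = 38.9628708173²
eq2: (x − 24.759)² + (y − 32.658)² = 11.1942390194²
eq3: (x + 33.559)² + (y − 35.480)² = 69.5470423472²
eq1−eq2, eq1−eq3 (x²,y² cancel):
  12.638·x + 72.672·y = 2718.786076
  -103.998·x + 78.316·y = -1287.210200
det = 12.638·78.316 − 72.672·-103.998 = 8547.500264
x = (2718.786076·78.316 − 72.672·-1287.210200) / 8547.500264 = 35.854762
y = (12.638·-1287.210200 − 2718.786076·-103.998) / 8547.500264 = 31.176431
|P − Q| = √((35.854762 − 7.017)² + (31.176431 − -10.042)²) = 50.304827

50.305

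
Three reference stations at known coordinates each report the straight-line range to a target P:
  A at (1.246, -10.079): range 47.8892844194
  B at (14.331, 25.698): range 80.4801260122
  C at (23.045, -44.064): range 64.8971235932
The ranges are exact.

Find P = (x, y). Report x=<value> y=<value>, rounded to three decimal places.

x=-40.878 y=-32.860

eq1: (x − 1.246)² + (y + 10.079)² = 47.8892844194²
eq2: (x − 14.331)² + (y − 25.698)² = 80.4801260122²
eq3: (x − 23.045)² + (y + 44.064)² = 64.8971235932²
eq3−eq1, eq3−eq2 (x²,y² cancel):
  -43.598·x + 67.970·y = -451.316276
  -17.428·x + 139.524·y = -3872.357388
det = -43.598·139.524 − 67.970·-17.428 = -4898.386192
x = (-451.316276·139.524 − 67.970·-3872.357388) / -4898.386192 = -40.877683
y = (-43.598·-3872.357388 − -451.316276·-17.428) / -4898.386192 = -32.860108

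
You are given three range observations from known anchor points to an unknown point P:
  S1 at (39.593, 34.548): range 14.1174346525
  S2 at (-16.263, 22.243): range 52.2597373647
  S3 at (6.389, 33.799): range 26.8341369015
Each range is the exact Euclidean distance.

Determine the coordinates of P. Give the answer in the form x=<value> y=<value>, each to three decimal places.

x=30.579 y=45.413

eq1: (x − 39.593)² + (y − 34.548)² = 14.1174346525²
eq2: (x + 16.263)² + (y − 22.243)² = 52.2597373647²
eq3: (x − 6.389)² + (y − 33.799)² = 26.8341369015²
eq3−eq2, eq3−eq1 (x²,y² cancel):
  -45.304·x − 23.112·y = -2434.964750
  66.408·x + 1.498·y = 2098.747173
det = -45.304·1.498 − -23.112·66.408 = 1466.956304
x = (-2434.964750·1.498 − -23.112·2098.747173) / 1466.956304 = 30.579416
y = (-45.304·2098.747173 − -2434.964750·66.408) / 1466.956304 = 45.413416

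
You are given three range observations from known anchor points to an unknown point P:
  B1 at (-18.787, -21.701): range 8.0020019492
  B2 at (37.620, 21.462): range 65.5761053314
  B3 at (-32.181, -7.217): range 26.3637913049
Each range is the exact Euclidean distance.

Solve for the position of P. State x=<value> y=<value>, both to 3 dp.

eq1: (x + 18.787)² + (y + 21.701)² = 8.0020019492²
eq2: (x − 37.620)² + (y − 21.462)² = 65.5761053314²
eq3: (x + 32.181)² + (y + 7.217)² = 26.3637913049²
eq3−eq1, eq3−eq2 (x²,y² cancel):
  26.788·x − 28.968·y = 367.200377
  139.602·x + 57.358·y = -2816.996104
det = 26.788·57.358 − -28.968·139.602 = 5580.496840
x = (367.200377·57.358 − -28.968·-2816.996104) / 5580.496840 = -10.848651
y = (26.788·-2816.996104 − 367.200377·139.602) / 5580.496840 = -22.708300

x=-10.849 y=-22.708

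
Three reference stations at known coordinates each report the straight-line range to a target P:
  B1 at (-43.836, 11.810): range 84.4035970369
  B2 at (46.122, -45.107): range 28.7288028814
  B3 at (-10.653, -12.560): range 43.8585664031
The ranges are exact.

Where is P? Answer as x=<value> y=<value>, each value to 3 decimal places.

eq1: (x + 43.836)² + (y − 11.810)² = 84.4035970369²
eq2: (x − 46.122)² + (y + 45.107)² = 28.7288028814²
eq3: (x + 10.653)² + (y + 12.560)² = 43.8585664031²
eq1−eq2, eq1−eq3 (x²,y² cancel):
  179.916·x − 113.834·y = 8399.432415
  66.366·x − 48.740·y = 3410.562359
det = 179.916·-48.740 − -113.834·66.366 = -1214.398596
x = (8399.432415·-48.740 − -113.834·3410.562359) / -1214.398596 = 17.416341
y = (179.916·3410.562359 − 8399.432415·66.366) / -1214.398596 = -46.259940

x=17.416 y=-46.260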